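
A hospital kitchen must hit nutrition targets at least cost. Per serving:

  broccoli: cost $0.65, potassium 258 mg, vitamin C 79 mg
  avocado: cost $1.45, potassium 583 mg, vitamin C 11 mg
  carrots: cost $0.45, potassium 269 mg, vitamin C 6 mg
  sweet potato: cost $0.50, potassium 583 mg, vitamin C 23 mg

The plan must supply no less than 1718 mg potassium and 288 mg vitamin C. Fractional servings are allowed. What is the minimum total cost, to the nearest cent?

For a min-cost LP with two ≥-constraints, a basic feasible solution has at most two positive variables.
broccoli only: max(1718/258, 288/79) = 6.659 servings → $4.33.
avocado only: max(1718/583, 288/11) = 26.18 servings → $37.96.
carrots only: max(1718/269, 288/6) = 48 servings → $21.60.
sweet potato only: max(1718/583, 288/23) = 12.52 servings → $6.26.
broccoli + avocado with both tight: 3.448 servings and 1.421 servings → $4.30.
broccoli + carrots with both tight: 3.409 servings and 3.117 servings → $3.62.
broccoli + sweet potato with both tight: 3.2 servings and 1.531 servings → $2.85.
avocado + carrots with both targets exact would need a negative amount; discard.
avocado + sweet potato: intersection lies outside the first quadrant.
carrots + sweet potato with both targets exact would need a negative amount; discard.
So the least-cost plan costs $2.85.

$2.85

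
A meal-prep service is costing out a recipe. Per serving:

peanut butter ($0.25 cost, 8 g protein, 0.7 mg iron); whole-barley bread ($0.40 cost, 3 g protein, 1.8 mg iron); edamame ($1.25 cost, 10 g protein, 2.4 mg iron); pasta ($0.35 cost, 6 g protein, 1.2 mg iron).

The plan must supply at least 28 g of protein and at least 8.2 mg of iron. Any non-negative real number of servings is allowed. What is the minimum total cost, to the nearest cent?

For a min-cost LP with two ≥-constraints, a basic feasible solution has at most two positive variables.
peanut butter only: max(28/8, 8.2/0.7) = 11.71 servings → $2.93.
whole-barley bread only: max(28/3, 8.2/1.8) = 9.333 servings → $3.73.
edamame only: max(28/10, 8.2/2.4) = 3.417 servings → $4.27.
pasta only: max(28/6, 8.2/1.2) = 6.833 servings → $2.39.
peanut butter + whole-barley bread with both tight: 2.098 servings and 3.74 servings → $2.02.
peanut butter + edamame with both targets exact would need a negative amount; discard.
peanut butter + pasta with both targets exact would need a negative amount; discard.
whole-barley bread + edamame with both tight: 1.37 servings and 2.389 servings → $3.53.
whole-barley bread + pasta with both tight: 2.167 servings and 3.583 servings → $2.12.
edamame + pasta: intersection lies outside the first quadrant.
The minimum over all feasible corners is $2.02.

$2.02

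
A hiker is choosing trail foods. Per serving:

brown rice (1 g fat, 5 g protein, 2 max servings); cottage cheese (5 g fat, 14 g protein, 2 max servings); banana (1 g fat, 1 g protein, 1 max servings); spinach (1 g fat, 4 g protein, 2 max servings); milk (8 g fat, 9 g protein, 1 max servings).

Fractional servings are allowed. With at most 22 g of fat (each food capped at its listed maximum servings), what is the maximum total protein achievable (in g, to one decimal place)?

Protein per g fat: brown rice 5, spinach 4, cottage cheese 2.8, milk 1.125, banana 1.
Take 2 servings of brown rice: uses 2 g fat, +10.0 g protein (running total 10.0 g).
Take 2 servings of spinach: uses 2 g fat, +8.0 g protein (running total 18.0 g).
Take 2 servings of cottage cheese: uses 10 g fat, +28.0 g protein (running total 46.0 g).
Take 1 serving of milk: uses 8 g fat, +9.0 g protein (running total 55.0 g).
Filling greedily by protein-per-g fat is optimal for one linear limit, giving 55.0 g.

55.0 g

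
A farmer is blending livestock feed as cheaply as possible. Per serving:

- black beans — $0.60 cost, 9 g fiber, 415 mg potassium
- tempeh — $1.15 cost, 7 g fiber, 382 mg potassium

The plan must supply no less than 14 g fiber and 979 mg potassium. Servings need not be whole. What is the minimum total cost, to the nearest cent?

Minimising a linear cost over {fiber ≥ 14, potassium ≥ 979, servings ≥ 0} — the optimum is at a vertex, using one or two foods.
black beans only: max(14/9, 979/415) = 2.359 servings → $1.42.
tempeh only: max(14/7, 979/382) = 2.563 servings → $2.95.
black beans + tempeh with both targets exact would need a negative amount; discard.
Cheapest feasible corner: $1.42.

$1.42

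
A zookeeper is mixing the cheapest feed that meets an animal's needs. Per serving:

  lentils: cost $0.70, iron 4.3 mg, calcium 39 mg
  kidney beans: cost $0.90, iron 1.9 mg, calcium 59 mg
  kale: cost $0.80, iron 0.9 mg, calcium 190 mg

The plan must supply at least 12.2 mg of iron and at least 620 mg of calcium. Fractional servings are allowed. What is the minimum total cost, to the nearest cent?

Check every corner: each single food scaled to meet both minima, and each pair solved so both constraints bind.
lentils only: max(12.2/4.3, 620/39) = 15.9 servings → $11.13.
kidney beans only: max(12.2/1.9, 620/59) = 10.51 servings → $9.46.
kale only: max(12.2/0.9, 620/190) = 13.56 servings → $10.84.
lentils + kidney beans with both targets exact would need a negative amount; discard.
lentils + kale with both tight: 2.251 servings and 2.801 servings → $3.82.
kidney beans + kale with both tight: 5.716 servings and 1.488 servings → $6.34.
Cheapest feasible corner: $3.82.

$3.82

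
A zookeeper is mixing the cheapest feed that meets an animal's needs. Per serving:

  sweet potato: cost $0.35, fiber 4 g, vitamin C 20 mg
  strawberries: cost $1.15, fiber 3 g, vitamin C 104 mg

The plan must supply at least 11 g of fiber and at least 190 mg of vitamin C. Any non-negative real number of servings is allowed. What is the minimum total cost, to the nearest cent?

$2.31

sweet potato only: max(11/4, 190/20) = 9.5 servings → $3.33.
strawberries only: max(11/3, 190/104) = 3.667 servings → $4.22.
sweet potato + strawberries with both tight: 1.612 servings and 1.517 servings → $2.31.
So the least-cost plan costs $2.31.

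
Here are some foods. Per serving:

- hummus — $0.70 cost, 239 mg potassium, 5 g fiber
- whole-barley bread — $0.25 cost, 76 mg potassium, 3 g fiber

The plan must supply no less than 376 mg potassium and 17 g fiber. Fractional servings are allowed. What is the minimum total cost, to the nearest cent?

$1.42

An LP optimum is at a vertex; with two nutrient constraints at most two foods are used. Check each candidate.
hummus only: max(376/239, 17/5) = 3.4 servings → $2.38.
whole-barley bread only: max(376/76, 17/3) = 5.667 servings → $1.42.
hummus + whole-barley bread: intersection lies outside the first quadrant.
The minimum over all feasible corners is $1.42.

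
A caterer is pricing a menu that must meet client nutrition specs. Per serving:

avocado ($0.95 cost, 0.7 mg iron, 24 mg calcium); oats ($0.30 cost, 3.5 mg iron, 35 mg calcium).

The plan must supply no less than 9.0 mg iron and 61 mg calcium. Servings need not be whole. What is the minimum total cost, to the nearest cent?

$0.77

Check every corner: each single food scaled to meet both minima, and each pair solved so both constraints bind.
avocado only: max(9.0/0.7, 61/24) = 12.86 servings → $12.21.
oats only: max(9.0/3.5, 61/35) = 2.571 servings → $0.77.
avocado + oats with both targets exact would need a negative amount; discard.
So the least-cost plan costs $0.77.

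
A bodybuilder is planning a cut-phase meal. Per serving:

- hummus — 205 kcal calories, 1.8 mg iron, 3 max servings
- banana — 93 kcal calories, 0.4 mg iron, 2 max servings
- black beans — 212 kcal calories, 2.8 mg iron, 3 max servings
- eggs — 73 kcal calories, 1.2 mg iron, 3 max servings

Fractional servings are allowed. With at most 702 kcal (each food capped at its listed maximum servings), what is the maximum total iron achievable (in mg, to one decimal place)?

10.0 mg

Iron per kcal: eggs 0.01644, black beans 0.01321, hummus 0.00878, banana 0.004301.
Take 3 servings of eggs: uses 219 kcal, +3.6 mg iron (running total 3.6 mg).
Take 2.278 servings of black beans: uses 483 kcal, +6.4 mg iron (running total 10.0 mg).
Filling greedily by iron-per-kcal is optimal for one linear limit, giving 10.0 mg.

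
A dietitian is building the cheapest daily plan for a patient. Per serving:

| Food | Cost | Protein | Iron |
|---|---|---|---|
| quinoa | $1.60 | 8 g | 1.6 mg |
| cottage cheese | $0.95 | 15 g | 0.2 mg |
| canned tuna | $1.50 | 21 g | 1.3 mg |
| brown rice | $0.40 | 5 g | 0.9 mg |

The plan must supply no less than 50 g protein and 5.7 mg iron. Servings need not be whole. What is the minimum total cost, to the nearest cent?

$3.67

The cheapest plan sits at a corner of the feasible region — with two constraints it uses at most two foods.
quinoa only: max(50/8, 5.7/1.6) = 6.25 servings → $10.00.
cottage cheese only: max(50/15, 5.7/0.2) = 28.5 servings → $27.07.
canned tuna only: max(50/21, 5.7/1.3) = 4.385 servings → $6.58.
brown rice only: max(50/5, 5.7/0.9) = 10 servings → $4.00.
quinoa + cottage cheese with both tight: 3.371 servings and 1.536 servings → $6.85.
quinoa + canned tuna with both tight: 2.358 servings and 1.483 servings → $6.00.
quinoa + brown rice with both targets exact would need a negative amount; discard.
cottage cheese + canned tuna: intersection lies outside the first quadrant.
cottage cheese + brown rice with both tight: 1.32 servings and 6.04 servings → $3.67.
canned tuna + brown rice with both tight: 1.331 servings and 4.411 servings → $3.76.
Cheapest feasible corner: $3.67.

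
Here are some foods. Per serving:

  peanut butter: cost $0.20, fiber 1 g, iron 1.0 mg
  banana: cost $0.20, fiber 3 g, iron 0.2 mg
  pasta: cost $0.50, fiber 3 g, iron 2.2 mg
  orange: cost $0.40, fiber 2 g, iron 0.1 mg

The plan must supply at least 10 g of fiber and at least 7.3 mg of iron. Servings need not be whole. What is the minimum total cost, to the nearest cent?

$1.61

This is a tiny linear program; its minimum lies at a vertex of the feasible set. List the vertices and price them.
peanut butter only: max(10/1, 7.3/1.0) = 10 servings → $2.00.
banana only: max(10/3, 7.3/0.2) = 36.5 servings → $7.30.
pasta only: max(10/3, 7.3/2.2) = 3.333 servings → $1.67.
orange only: max(10/2, 7.3/0.1) = 73 servings → $29.20.
peanut butter + banana with both tight: 7.107 servings and 0.9643 servings → $1.61.
peanut butter + pasta: intersection lies outside the first quadrant.
peanut butter + orange with both tight: 7.158 servings and 1.421 servings → $2.00.
banana + pasta with both tight: 0.01667 servings and 3.317 servings → $1.66.
banana + orange: the both-tight solution has a negative serving — not a feasible corner.
pasta + orange with both tight: 3.317 servings and 0.02439 servings → $1.67.
So the least-cost plan costs $1.61.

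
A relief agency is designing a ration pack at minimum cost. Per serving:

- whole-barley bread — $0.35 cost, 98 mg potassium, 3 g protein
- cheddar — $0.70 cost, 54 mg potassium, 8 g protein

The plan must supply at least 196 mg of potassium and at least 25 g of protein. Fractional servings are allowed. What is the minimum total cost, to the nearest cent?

Two binding constraints pin down two serving amounts, so the optimal mix uses at most two foods. The candidates are each food alone (scaled to the tighter of potassium/protein) and each pair with both constraints tight.
whole-barley bread only: max(196/98, 25/3) = 8.333 servings → $2.92.
cheddar only: max(196/54, 25/8) = 3.63 servings → $2.54.
whole-barley bread + cheddar with both tight: 0.3505 servings and 2.994 servings → $2.22.
Cheapest feasible corner: $2.22.

$2.22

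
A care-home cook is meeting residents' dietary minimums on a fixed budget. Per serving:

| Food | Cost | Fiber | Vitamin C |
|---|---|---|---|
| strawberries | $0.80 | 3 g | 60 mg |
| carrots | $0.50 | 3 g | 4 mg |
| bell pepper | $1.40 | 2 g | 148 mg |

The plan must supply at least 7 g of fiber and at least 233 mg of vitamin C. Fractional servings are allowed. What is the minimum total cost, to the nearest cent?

At the optimum either one food covers both requirements or two foods hit both targets exactly; no other combination can be cheaper.
strawberries only: max(7/3, 233/60) = 3.883 servings → $3.11.
carrots only: max(7/3, 233/4) = 58.25 servings → $29.12.
bell pepper only: max(7/2, 233/148) = 3.5 servings → $4.90.
strawberries + carrots: the both-tight solution has a negative serving — not a feasible corner.
strawberries + bell pepper with both tight: 1.759 servings and 0.8611 servings → $2.61.
carrots + bell pepper with both tight: 1.307 servings and 1.539 servings → $2.81.
So the least-cost plan costs $2.61.

$2.61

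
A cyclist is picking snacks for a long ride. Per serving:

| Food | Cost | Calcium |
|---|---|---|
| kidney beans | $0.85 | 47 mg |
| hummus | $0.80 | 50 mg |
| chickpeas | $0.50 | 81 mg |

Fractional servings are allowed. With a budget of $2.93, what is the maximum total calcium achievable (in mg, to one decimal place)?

474.7 mg

Calcium per dollar: chickpeas 162, hummus 62.5, kidney beans 55.29.
With no serving limits, spend the whole cost allowance on chickpeas: $2.93 / $0.50 × 81 mg = 474.7 mg.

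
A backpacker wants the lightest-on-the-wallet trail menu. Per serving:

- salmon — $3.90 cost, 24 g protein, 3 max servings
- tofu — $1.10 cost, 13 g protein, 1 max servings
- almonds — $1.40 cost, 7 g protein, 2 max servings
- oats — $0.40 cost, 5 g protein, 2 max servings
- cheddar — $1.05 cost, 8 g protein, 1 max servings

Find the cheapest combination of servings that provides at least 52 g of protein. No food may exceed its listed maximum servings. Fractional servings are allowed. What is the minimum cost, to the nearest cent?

Cost per g of protein: oats $0.0800, tofu $0.0846, cheddar $0.1313, salmon $0.1625, almonds $0.2000.
Take 2 servings of oats: +10.0 g protein for $0.80 (total $0.80, still need 42.0 g).
Take 1 serving of tofu: +13.0 g protein for $1.10 (total $1.90, still need 29.0 g).
Take 1 serving of cheddar: +8.0 g protein for $1.05 (total $2.95, still need 21.0 g).
Take 0.875 servings of salmon: +21.0 g protein for $3.41 (total $6.36, still need 0.0 g).
Greedy by cheapest-per-g is optimal for a single linear constraint, so the minimum cost is $6.36.

$6.36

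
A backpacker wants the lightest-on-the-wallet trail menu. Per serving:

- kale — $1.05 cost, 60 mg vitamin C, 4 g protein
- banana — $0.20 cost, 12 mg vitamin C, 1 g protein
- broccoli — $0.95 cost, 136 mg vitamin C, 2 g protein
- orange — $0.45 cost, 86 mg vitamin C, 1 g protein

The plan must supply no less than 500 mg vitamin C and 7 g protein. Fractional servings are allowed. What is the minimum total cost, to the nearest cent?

$2.81

An LP optimum is at a vertex; with two nutrient constraints at most two foods are used. Check each candidate.
kale only: max(500/60, 7/4) = 8.333 servings → $8.75.
banana only: max(500/12, 7/1) = 41.67 servings → $8.33.
broccoli only: max(500/136, 7/2) = 3.676 servings → $3.49.
orange only: max(500/86, 7/1) = 7 servings → $3.15.
kale + banana: the both-tight solution has a negative serving — not a feasible corner.
kale + broccoli with both targets exact would need a negative amount; discard.
kale + orange with both tight: 0.3592 servings and 5.563 servings → $2.88.
banana + broccoli: the both-tight solution has a negative serving — not a feasible corner.
banana + orange with both tight: 1.378 servings and 5.622 servings → $2.81.
broccoli + orange with both tight: 2.833 servings and 1.333 servings → $3.29.
Cheapest feasible corner: $2.81.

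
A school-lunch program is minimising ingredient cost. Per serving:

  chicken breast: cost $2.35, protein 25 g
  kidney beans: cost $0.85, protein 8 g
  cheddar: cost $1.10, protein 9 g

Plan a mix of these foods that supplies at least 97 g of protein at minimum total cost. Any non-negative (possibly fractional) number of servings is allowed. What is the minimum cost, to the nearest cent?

Cost per g of protein: chicken breast $0.0940, kidney beans $0.1062, cheddar $0.1222.
With no serving limits, use only chicken breast: 97 g / 25 g = 3.88 servings × $2.35 = $9.12.

$9.12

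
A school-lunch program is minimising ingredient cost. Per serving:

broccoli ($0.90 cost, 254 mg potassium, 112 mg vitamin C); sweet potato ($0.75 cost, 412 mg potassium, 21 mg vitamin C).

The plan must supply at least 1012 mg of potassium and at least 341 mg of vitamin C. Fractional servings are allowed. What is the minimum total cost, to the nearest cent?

Minimising a linear cost over {potassium ≥ 1012, vitamin C ≥ 341, servings ≥ 0} — the optimum is at a vertex, using one or two foods.
broccoli only: max(1012/254, 341/112) = 3.984 servings → $3.59.
sweet potato only: max(1012/412, 341/21) = 16.24 servings → $12.18.
broccoli + sweet potato with both tight: 2.922 servings and 0.655 servings → $3.12.
The minimum over all feasible corners is $3.12.

$3.12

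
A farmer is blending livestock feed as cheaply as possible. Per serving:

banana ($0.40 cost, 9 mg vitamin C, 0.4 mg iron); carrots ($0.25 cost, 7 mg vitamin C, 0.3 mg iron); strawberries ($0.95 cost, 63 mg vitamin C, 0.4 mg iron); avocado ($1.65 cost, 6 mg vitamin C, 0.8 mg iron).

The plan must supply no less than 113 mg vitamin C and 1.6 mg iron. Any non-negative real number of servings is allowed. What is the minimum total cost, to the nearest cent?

For a min-cost LP with two ≥-constraints, a basic feasible solution has at most two positive variables.
banana only: max(113/9, 1.6/0.4) = 12.56 servings → $5.02.
carrots only: max(113/7, 1.6/0.3) = 16.14 servings → $4.04.
strawberries only: max(113/63, 1.6/0.4) = 4 servings → $3.80.
avocado only: max(113/6, 1.6/0.8) = 18.83 servings → $31.07.
banana + carrots: intersection lies outside the first quadrant.
banana + strawberries with both tight: 2.574 servings and 1.426 servings → $2.38.
banana + avocado: intersection lies outside the first quadrant.
carrots + strawberries with both tight: 3.453 servings and 1.41 servings → $2.20.
carrots + avocado: the both-tight solution has a negative serving — not a feasible corner.
strawberries + avocado with both tight: 1.683 servings and 1.158 servings → $3.51.
The minimum over all feasible corners is $2.20.

$2.20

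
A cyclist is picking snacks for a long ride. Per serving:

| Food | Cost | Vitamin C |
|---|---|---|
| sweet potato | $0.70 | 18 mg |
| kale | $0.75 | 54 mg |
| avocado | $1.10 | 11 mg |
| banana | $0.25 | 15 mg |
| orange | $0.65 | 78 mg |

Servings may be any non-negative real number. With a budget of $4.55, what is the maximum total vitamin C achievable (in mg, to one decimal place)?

Vitamin C per dollar: orange 120, kale 72, banana 60, sweet potato 25.71, avocado 10.
With no serving limits, spend the whole cost allowance on orange: $4.55 / $0.65 × 78 mg = 546.0 mg.

546.0 mg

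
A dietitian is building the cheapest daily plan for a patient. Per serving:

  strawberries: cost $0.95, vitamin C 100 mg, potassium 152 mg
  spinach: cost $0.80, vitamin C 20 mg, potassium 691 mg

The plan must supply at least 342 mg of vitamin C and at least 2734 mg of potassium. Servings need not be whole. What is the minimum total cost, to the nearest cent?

strawberries only: max(342/100, 2734/152) = 17.99 servings → $17.09.
spinach only: max(342/20, 2734/691) = 17.1 servings → $13.68.
strawberries + spinach with both tight: 2.75 servings and 3.352 servings → $5.29.
So the least-cost plan costs $5.29.

$5.29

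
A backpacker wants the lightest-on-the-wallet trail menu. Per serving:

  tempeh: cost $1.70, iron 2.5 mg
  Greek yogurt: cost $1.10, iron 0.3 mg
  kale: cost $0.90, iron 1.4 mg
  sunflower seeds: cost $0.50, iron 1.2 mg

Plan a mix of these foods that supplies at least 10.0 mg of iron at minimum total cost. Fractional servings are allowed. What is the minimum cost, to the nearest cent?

Cost per mg of iron: sunflower seeds $0.4167, kale $0.6429, tempeh $0.6800, Greek yogurt $3.6667.
With no serving limits, use only sunflower seeds: 10.0 mg / 1.2 mg = 8.333 servings × $0.50 = $4.17.

$4.17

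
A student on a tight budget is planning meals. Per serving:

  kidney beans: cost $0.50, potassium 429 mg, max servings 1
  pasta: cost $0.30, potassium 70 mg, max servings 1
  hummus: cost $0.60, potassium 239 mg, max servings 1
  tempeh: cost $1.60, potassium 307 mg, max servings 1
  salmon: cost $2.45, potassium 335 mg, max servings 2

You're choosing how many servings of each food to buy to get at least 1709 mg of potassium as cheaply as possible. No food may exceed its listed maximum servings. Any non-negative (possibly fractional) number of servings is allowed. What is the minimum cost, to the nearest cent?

Cost per mg of potassium: kidney beans $0.0012, hummus $0.0025, pasta $0.0043, tempeh $0.0052, salmon $0.0073.
Take 1 serving of kidney beans: +429.0 mg potassium for $0.50 (total $0.50, still need 1280.0 mg).
Take 1 serving of hummus: +239.0 mg potassium for $0.60 (total $1.10, still need 1041.0 mg).
Take 1 serving of pasta: +70.0 mg potassium for $0.30 (total $1.40, still need 971.0 mg).
Take 1 serving of tempeh: +307.0 mg potassium for $1.60 (total $3.00, still need 664.0 mg).
Take 1.982 servings of salmon: +664.0 mg potassium for $4.86 (total $7.86, still need 0.0 mg).
Filling from the cheapest source first is optimal under one linear minimum: $7.86.

$7.86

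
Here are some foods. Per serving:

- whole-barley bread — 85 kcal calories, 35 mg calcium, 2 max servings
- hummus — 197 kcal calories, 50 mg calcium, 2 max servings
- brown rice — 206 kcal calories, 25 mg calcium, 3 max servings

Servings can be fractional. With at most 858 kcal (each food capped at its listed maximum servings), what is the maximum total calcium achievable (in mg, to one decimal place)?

Calcium per kcal: whole-barley bread 0.4118, hummus 0.2538, brown rice 0.1214.
Take 2 servings of whole-barley bread: uses 170 kcal, +70.0 mg calcium (running total 70.0 mg).
Take 2 servings of hummus: uses 394 kcal, +100.0 mg calcium (running total 170.0 mg).
Take 1.427 servings of brown rice: uses 294 kcal, +35.7 mg calcium (running total 205.7 mg).
Greedy by best ratio exhausts the calories allowance optimally: 205.7 mg.

205.7 mg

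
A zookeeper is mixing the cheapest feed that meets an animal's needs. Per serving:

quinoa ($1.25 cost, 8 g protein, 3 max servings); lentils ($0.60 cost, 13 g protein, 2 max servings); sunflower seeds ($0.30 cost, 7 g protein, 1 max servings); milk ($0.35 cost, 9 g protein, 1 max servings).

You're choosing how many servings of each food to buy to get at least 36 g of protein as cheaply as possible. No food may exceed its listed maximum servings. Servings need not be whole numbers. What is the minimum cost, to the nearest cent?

$1.57

Cost per g of protein: milk $0.0389, sunflower seeds $0.0429, lentils $0.0462, quinoa $0.1562.
Take 1 serving of milk: +9.0 g protein for $0.35 (total $0.35, still need 27.0 g).
Take 1 serving of sunflower seeds: +7.0 g protein for $0.30 (total $0.65, still need 20.0 g).
Take 1.538 servings of lentils: +20.0 g protein for $0.92 (total $1.57, still need 0.0 g).
Filling from the cheapest source first is optimal under one linear minimum: $1.57.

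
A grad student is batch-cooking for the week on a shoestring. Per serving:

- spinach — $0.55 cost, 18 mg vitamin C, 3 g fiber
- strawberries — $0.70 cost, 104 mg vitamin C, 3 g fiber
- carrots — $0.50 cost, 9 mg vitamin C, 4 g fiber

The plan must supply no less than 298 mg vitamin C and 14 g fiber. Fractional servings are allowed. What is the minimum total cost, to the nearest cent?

spinach only: max(298/18, 14/3) = 16.56 servings → $9.11.
strawberries only: max(298/104, 14/3) = 4.667 servings → $3.27.
carrots only: max(298/9, 14/4) = 33.11 servings → $16.56.
spinach + strawberries with both tight: 2.178 servings and 2.488 servings → $2.94.
spinach + carrots with both targets exact would need a negative amount; discard.
strawberries + carrots with both tight: 2.74 servings and 1.445 servings → $2.64.
So the least-cost plan costs $2.64.

$2.64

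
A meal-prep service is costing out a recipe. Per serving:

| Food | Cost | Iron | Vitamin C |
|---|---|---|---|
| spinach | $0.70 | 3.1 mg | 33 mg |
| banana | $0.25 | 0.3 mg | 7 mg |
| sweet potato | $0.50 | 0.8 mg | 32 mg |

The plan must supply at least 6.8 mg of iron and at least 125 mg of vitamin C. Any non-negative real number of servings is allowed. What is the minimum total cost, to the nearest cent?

$2.25

The cheapest plan sits at a corner of the feasible region — with two constraints it uses at most two foods.
spinach only: max(6.8/3.1, 125/33) = 3.788 servings → $2.65.
banana only: max(6.8/0.3, 125/7) = 22.67 servings → $5.67.
sweet potato only: max(6.8/0.8, 125/32) = 8.5 servings → $4.25.
spinach + banana with both tight: 0.8559 servings and 13.82 servings → $4.05.
spinach + sweet potato with both tight: 1.615 servings and 2.24 servings → $2.25.
banana + sweet potato: the both-tight solution has a negative serving — not a feasible corner.
The minimum over all feasible corners is $2.25.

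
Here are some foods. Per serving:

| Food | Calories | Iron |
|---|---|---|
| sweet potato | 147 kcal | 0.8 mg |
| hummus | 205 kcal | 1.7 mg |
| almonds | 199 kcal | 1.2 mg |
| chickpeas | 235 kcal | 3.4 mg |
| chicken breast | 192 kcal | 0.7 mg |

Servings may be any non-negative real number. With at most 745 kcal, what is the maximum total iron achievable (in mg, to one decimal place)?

10.8 mg

Iron per kcal: chickpeas 0.01447, hummus 0.008293, almonds 0.00603, sweet potato 0.005442, chicken breast 0.003646.
With no serving limits, spend the whole calories allowance on chickpeas: 745 kcal / 235 kcal × 3.4 mg = 10.8 mg.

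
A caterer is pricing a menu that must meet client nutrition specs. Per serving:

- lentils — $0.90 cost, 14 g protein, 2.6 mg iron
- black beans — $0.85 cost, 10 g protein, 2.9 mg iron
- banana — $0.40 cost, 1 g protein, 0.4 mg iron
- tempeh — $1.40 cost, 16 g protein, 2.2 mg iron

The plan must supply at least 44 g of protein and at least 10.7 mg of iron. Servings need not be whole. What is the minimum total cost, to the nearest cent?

This is a tiny linear program; its minimum lies at a vertex of the feasible set. List the vertices and price them.
lentils only: max(44/14, 10.7/2.6) = 4.115 servings → $3.70.
black beans only: max(44/10, 10.7/2.9) = 4.4 servings → $3.74.
banana only: max(44/1, 10.7/0.4) = 44 servings → $17.60.
tempeh only: max(44/16, 10.7/2.2) = 4.864 servings → $6.81.
lentils + black beans with both tight: 1.411 servings and 2.425 servings → $3.33.
lentils + banana with both tight: 2.3 servings and 11.8 servings → $6.79.
lentils + tempeh with both targets exact would need a negative amount; discard.
black beans + banana: the both-tight solution has a negative serving — not a feasible corner.
black beans + tempeh with both tight: 3.049 servings and 0.8443 servings → $3.77.
banana + tempeh with both tight: 17.71 servings and 1.643 servings → $9.39.
The minimum over all feasible corners is $3.33.

$3.33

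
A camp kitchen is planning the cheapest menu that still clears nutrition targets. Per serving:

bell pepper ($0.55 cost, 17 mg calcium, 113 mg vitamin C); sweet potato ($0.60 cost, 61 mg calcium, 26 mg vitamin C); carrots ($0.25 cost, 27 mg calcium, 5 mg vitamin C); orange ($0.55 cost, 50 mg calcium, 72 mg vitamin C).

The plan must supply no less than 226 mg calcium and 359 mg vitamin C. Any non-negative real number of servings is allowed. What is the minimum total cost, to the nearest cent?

At the optimum either one food covers both requirements or two foods hit both targets exactly; no other combination can be cheaper.
bell pepper only: max(226/17, 359/113) = 13.29 servings → $7.31.
sweet potato only: max(226/61, 359/26) = 13.81 servings → $8.28.
carrots only: max(226/27, 359/5) = 71.8 servings → $17.95.
orange only: max(226/50, 359/72) = 4.986 servings → $2.74.
bell pepper + sweet potato with both tight: 2.484 servings and 3.013 servings → $3.17.
bell pepper + carrots with both tight: 2.887 servings and 6.553 servings → $3.23.
bell pepper + orange with both tight: 0.3791 servings and 4.391 servings → $2.62.
sweet potato + carrots: intersection lies outside the first quadrant.
sweet potato + orange: intersection lies outside the first quadrant.
carrots + orange: the both-tight solution has a negative serving — not a feasible corner.
Cheapest feasible corner: $2.62.

$2.62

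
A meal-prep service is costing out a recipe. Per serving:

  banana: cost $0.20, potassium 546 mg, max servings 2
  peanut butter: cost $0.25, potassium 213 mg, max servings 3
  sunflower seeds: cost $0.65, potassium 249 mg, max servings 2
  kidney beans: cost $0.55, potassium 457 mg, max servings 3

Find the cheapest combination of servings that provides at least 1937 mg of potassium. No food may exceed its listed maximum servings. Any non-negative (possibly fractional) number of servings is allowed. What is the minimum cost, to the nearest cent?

$1.40

Cost per mg of potassium: banana $0.0004, peanut butter $0.0012, kidney beans $0.0012, sunflower seeds $0.0026.
Take 2 servings of banana: +1092.0 mg potassium for $0.40 (total $0.40, still need 845.0 mg).
Take 3 servings of peanut butter: +639.0 mg potassium for $0.75 (total $1.15, still need 206.0 mg).
Take 0.4508 servings of kidney beans: +206.0 mg potassium for $0.25 (total $1.40, still need 0.0 mg).
Greedy by cheapest-per-mg is optimal for a single linear constraint, so the minimum cost is $1.40.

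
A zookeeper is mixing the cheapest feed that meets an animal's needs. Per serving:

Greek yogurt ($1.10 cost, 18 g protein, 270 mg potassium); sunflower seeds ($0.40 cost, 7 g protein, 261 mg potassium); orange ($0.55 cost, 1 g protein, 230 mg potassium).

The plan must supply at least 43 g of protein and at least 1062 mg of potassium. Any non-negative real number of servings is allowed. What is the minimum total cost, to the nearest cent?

For a min-cost LP with two ≥-constraints, a basic feasible solution has at most two positive variables.
Greek yogurt only: max(43/18, 1062/270) = 3.933 servings → $4.33.
sunflower seeds only: max(43/7, 1062/261) = 6.143 servings → $2.46.
orange only: max(43/1, 1062/230) = 43 servings → $23.65.
Greek yogurt + sunflower seeds with both tight: 1.349 servings and 2.673 servings → $2.55.
Greek yogurt + orange with both tight: 2.281 servings and 1.94 servings → $3.58.
sunflower seeds + orange with both targets exact would need a negative amount; discard.
So the least-cost plan costs $2.46.

$2.46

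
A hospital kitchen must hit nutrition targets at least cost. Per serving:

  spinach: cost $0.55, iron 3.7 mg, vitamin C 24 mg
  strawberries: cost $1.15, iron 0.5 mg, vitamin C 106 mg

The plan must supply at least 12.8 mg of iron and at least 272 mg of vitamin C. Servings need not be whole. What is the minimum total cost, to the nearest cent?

Two binding constraints pin down two serving amounts, so the optimal mix uses at most two foods. The candidates are each food alone (scaled to the tighter of iron/vitamin C) and each pair with both constraints tight.
spinach only: max(12.8/3.7, 272/24) = 11.33 servings → $6.23.
strawberries only: max(12.8/0.5, 272/106) = 25.6 servings → $29.44.
spinach + strawberries with both tight: 3.211 servings and 1.839 servings → $3.88.
The minimum over all feasible corners is $3.88.

$3.88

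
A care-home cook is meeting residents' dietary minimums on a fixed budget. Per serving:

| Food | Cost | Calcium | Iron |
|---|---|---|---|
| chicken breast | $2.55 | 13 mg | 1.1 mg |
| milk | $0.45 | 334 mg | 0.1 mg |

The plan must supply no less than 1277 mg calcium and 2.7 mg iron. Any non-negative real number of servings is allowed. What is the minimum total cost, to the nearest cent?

$7.08

This is a tiny linear program; its minimum lies at a vertex of the feasible set. List the vertices and price them.
chicken breast only: max(1277/13, 2.7/1.1) = 98.23 servings → $250.49.
milk only: max(1277/334, 2.7/0.1) = 27 servings → $12.15.
chicken breast + milk with both tight: 2.114 servings and 3.741 servings → $7.08.
The minimum over all feasible corners is $7.08.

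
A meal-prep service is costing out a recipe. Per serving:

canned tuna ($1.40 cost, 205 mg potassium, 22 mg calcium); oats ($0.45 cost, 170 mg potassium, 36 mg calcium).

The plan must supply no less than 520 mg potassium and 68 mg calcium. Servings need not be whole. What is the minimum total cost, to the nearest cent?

Minimising a linear cost over {potassium ≥ 520, calcium ≥ 68, servings ≥ 0} — the optimum is at a vertex, using one or two foods.
canned tuna only: max(520/205, 68/22) = 3.091 servings → $4.33.
oats only: max(520/170, 68/36) = 3.059 servings → $1.38.
canned tuna + oats with both tight: 1.967 servings and 0.6868 servings → $3.06.
So the least-cost plan costs $1.38.

$1.38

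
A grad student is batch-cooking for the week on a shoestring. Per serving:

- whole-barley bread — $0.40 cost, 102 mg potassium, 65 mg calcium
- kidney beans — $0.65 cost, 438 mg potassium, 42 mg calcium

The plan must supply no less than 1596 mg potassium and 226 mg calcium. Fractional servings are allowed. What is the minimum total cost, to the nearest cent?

$2.70

A basic optimal solution has at most two foods positive. Try each food alone and each pair with both targets met exactly.
whole-barley bread only: max(1596/102, 226/65) = 15.65 servings → $6.26.
kidney beans only: max(1596/438, 226/42) = 5.381 servings → $3.50.
whole-barley bread + kidney beans with both tight: 1.321 servings and 3.336 servings → $2.70.
The minimum over all feasible corners is $2.70.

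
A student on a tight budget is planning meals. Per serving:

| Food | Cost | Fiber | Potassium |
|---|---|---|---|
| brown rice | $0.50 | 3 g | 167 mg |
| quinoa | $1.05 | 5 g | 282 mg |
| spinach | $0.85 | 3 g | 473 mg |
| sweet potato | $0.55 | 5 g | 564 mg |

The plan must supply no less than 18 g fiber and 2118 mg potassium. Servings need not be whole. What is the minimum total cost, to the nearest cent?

Compare the cost at each extreme point of the feasible region.
brown rice only: max(18/3, 2118/167) = 12.68 servings → $6.34.
quinoa only: max(18/5, 2118/282) = 7.511 servings → $7.89.
spinach only: max(18/3, 2118/473) = 6 servings → $5.10.
sweet potato only: max(18/5, 2118/564) = 3.755 servings → $2.07.
brown rice + quinoa: intersection lies outside the first quadrant.
brown rice + spinach with both tight: 2.353 servings and 3.647 servings → $4.28.
brown rice + sweet potato: the both-tight solution has a negative serving — not a feasible corner.
quinoa + spinach with both tight: 1.422 servings and 3.63 servings → $4.58.
quinoa + sweet potato with both targets exact would need a negative amount; discard.
spinach + sweet potato with both tight: 0.6508 servings and 3.21 servings → $2.32.
So the least-cost plan costs $2.07.

$2.07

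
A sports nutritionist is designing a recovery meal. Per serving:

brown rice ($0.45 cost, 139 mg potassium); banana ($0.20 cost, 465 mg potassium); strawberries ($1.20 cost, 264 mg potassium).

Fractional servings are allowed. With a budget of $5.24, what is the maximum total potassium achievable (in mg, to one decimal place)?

Potassium per dollar: banana 2325, brown rice 308.9, strawberries 220.
With no serving limits, spend the whole cost allowance on banana: $5.24 / $0.20 × 465 mg = 12183.0 mg.

12183.0 mg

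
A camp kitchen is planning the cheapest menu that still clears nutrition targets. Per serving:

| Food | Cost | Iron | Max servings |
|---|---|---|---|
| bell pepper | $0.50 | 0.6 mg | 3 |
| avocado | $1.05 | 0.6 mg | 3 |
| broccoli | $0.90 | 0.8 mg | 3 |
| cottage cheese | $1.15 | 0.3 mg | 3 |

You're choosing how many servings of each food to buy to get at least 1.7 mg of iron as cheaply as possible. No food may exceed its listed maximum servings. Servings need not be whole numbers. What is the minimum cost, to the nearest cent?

$1.42

Cost per mg of iron: bell pepper $0.8333, broccoli $1.1250, avocado $1.7500, cottage cheese $3.8333.
Take 2.833 servings of bell pepper: +1.7 mg iron for $1.42 (total $1.42, still need 0.0 mg).
Filling from the cheapest source first is optimal under one linear minimum: $1.42.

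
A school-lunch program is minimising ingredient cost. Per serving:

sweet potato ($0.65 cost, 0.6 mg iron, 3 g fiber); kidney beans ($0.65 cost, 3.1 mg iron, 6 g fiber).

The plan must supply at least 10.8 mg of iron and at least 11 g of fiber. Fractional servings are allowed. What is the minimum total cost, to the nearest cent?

A basic optimal solution has at most two foods positive. Try each food alone and each pair with both targets met exactly.
sweet potato only: max(10.8/0.6, 11/3) = 18 servings → $11.70.
kidney beans only: max(10.8/3.1, 11/6) = 3.484 servings → $2.26.
sweet potato + kidney beans: the both-tight solution has a negative serving — not a feasible corner.
Cheapest feasible corner: $2.26.

$2.26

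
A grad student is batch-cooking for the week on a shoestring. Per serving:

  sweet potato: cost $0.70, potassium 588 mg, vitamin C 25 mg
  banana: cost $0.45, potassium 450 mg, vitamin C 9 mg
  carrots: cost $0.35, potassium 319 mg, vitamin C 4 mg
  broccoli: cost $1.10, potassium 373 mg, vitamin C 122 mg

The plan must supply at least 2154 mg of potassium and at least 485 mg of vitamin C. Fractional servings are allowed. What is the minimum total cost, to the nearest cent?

$4.96

This is a tiny linear program; its minimum lies at a vertex of the feasible set. List the vertices and price them.
sweet potato only: max(2154/588, 485/25) = 19.4 servings → $13.58.
banana only: max(2154/450, 485/9) = 53.89 servings → $24.25.
carrots only: max(2154/319, 485/4) = 121.2 servings → $42.44.
broccoli only: max(2154/373, 485/122) = 5.775 servings → $6.35.
sweet potato + banana: the both-tight solution has a negative serving — not a feasible corner.
sweet potato + carrots with both targets exact would need a negative amount; discard.
sweet potato + broccoli with both tight: 1.312 servings and 3.707 servings → $5.00.
banana + carrots: intersection lies outside the first quadrant.
banana + broccoli with both tight: 1.589 servings and 3.858 servings → $4.96.
carrots + broccoli with both tight: 2.188 servings and 3.904 servings → $5.06.
So the least-cost plan costs $4.96.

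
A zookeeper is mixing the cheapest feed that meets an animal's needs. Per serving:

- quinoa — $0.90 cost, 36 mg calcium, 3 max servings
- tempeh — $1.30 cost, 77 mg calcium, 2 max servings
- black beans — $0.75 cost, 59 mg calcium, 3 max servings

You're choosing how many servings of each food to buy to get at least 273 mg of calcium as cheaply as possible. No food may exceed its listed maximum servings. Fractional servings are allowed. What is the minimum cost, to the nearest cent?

$3.87

Cost per mg of calcium: black beans $0.0127, tempeh $0.0169, quinoa $0.0250.
Take 3 servings of black beans: +177.0 mg calcium for $2.25 (total $2.25, still need 96.0 mg).
Take 1.247 servings of tempeh: +96.0 mg calcium for $1.62 (total $3.87, still need 0.0 mg).
Greedy by cheapest-per-mg is optimal for a single linear constraint, so the minimum cost is $3.87.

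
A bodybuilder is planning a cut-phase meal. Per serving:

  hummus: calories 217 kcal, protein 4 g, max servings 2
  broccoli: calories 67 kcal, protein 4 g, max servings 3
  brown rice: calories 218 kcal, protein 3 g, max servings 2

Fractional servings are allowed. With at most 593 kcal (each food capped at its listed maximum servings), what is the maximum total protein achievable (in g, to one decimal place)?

Protein per kcal: broccoli 0.0597, hummus 0.01843, brown rice 0.01376.
Take 3 servings of broccoli: uses 201 kcal, +12.0 g protein (running total 12.0 g).
Take 1.806 servings of hummus: uses 392 kcal, +7.2 g protein (running total 19.2 g).
Filling greedily by protein-per-kcal is optimal for one linear limit, giving 19.2 g.

19.2 g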